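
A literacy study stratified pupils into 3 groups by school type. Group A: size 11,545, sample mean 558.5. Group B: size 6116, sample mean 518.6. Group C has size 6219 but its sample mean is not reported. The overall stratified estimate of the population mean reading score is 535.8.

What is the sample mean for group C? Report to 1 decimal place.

510.6

N = 11545 + 6116 + 6219 = 23880.
Overall total = μ·N = 535.8·23880 = 12794904.
Subtract the known strata: 11545·558.5 + 6116·518.6 = 9619640.1.
Remaining total for group C: 12794904 − 9619640.1 = 3175263.9.
Divide by its size: 3175263.9 / 6219 = 510.575... → 510.6.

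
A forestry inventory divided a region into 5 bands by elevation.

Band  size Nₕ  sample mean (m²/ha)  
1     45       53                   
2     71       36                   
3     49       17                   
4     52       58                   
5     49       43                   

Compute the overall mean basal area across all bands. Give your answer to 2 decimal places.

N = 266; weights Wₕ = Nₕ/N = (0.1692, 0.2669, 0.1842, 0.1955, 0.1842).
x̄_st = Σ Wₕ·x̄ₕ = 0.1692·53 + 0.2669·36 + 0.1842·17 + 0.1955·58 + 0.1842·43 ≈ 40.9662...
→ 40.97.

40.97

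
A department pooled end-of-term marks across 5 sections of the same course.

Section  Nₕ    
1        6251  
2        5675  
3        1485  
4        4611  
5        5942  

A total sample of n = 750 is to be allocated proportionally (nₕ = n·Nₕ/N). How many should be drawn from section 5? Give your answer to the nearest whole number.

186

Share of section 5 = 5942/23964 = 0.24796.
Allocate 750 × 0.24796 = 185.966... → 186.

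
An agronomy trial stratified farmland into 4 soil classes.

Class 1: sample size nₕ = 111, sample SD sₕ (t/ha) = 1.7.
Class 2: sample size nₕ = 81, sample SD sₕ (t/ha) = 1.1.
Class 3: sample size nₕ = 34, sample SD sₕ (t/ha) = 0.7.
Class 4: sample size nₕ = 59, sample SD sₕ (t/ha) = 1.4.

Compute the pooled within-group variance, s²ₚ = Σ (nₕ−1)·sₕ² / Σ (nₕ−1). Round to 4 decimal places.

1.9379

1: (111−1)·1.7² = 110·2.89 = 317.9
2: (81−1)·1.1² = 80·1.21 = 96.8
3: (34−1)·0.7² = 33·0.49 = 16.17
4: (59−1)·1.4² = 58·1.96 = 113.68
Numerator = 544.55; denominator = Σ(nₕ−1) = 281.
s²ₚ = 544.55/281 = 1.937900... → 1.9379.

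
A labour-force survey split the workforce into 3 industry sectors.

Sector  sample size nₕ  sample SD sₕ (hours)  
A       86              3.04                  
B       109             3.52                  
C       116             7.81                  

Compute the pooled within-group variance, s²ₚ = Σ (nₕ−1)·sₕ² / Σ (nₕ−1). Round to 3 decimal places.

Degrees of freedom: 85 + 108 + 115 = 308.
Σ(nₕ−1)sₕ² = 85·9.2416 + 108·12.3904 + 115·60.9961 = 9138.2507.
s²ₚ = 9138.2507 / 308 = 29.66965... → 29.670.

29.670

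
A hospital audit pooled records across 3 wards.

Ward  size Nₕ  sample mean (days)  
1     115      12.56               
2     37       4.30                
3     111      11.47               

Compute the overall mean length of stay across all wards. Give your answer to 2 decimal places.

x̄_st = (Σ Nₕx̄ₕ) / (Σ Nₕ) = (115·12.56 + 37·4.30 + 111·11.47) / 263
= 2876.67 / 263 = 10.9379... → 10.94.

10.94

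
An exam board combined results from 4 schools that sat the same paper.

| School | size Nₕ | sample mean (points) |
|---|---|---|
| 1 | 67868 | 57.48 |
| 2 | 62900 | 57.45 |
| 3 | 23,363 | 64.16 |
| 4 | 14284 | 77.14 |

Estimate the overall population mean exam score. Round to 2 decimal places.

x̄_st = (Σ Nₕx̄ₕ) / (Σ Nₕ) = (67868·57.48 + 62900·57.45 + 23363·64.16 + 14284·77.14) / 168415
= 10115495.48 / 168415 = 60.0629... → 60.06.

60.06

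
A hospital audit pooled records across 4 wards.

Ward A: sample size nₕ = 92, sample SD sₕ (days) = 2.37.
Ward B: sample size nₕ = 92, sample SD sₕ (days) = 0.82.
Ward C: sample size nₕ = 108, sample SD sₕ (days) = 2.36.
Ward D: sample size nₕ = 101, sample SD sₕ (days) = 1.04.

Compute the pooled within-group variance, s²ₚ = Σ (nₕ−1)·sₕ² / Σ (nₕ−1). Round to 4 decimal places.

3.2813

A: (92−1)·2.37² = 91·5.6169 = 511.1379
B: (92−1)·0.82² = 91·0.6724 = 61.1884
C: (108−1)·2.36² = 107·5.5696 = 595.9472
D: (101−1)·1.04² = 100·1.0816 = 108.16
Numerator = 1276.4335; denominator = Σ(nₕ−1) = 389.
s²ₚ = 1276.4335/389 = 3.281320... → 3.2813.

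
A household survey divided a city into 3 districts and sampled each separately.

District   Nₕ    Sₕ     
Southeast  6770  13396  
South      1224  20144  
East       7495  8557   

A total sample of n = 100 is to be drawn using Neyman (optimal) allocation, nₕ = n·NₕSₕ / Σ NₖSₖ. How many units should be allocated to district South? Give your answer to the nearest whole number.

Southeast: NₕSₕ = 6770·13396 = 90690920
South: NₕSₕ = 1224·20144 = 24656256
East: NₕSₕ = 7495·8557 = 64134715
Σ NₕSₕ = 179481891.
n_South = 100·24656256/179481891 = 13.737... → 14.

14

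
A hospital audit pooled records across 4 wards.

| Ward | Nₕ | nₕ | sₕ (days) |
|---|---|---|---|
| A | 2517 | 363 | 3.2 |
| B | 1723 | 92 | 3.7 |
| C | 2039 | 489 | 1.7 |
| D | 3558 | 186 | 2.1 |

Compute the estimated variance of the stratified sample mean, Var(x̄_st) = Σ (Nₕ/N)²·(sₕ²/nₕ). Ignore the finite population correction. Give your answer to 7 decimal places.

N = 9837. Term for each stratum: Wₕ²sₕ²/nₕ.
Var(x̄_st) = 0.0018468619 + 0.0045652108 + 0.0002539207 + 0.0031017886 = 0.0097677819 → 0.0097678.

0.0097678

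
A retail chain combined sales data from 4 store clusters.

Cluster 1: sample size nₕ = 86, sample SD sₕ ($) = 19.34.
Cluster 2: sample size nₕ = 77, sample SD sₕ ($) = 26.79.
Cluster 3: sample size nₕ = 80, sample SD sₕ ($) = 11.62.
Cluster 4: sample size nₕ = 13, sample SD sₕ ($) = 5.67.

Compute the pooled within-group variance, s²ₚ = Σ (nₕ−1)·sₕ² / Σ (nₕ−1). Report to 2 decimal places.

386.47

Degrees of freedom: 85 + 76 + 79 + 12 = 252.
Σ(nₕ−1)sₕ² = 85·374.0356 + 76·717.7041 + 79·135.0244 + 12·32.1489 = 97391.252.
s²ₚ = 97391.252 / 252 = 386.4732... → 386.47.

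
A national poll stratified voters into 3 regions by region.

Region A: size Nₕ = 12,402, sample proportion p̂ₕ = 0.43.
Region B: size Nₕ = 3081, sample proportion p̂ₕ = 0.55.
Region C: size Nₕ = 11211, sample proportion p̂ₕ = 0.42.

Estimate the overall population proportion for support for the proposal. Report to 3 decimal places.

N = 12402 + 3081 + 11211 = 26694.
Overall proportion = Σ (Nₕ/N)·p̂ₕ.
Σ Nₕp̂ₕ = 5332.86 + 1694.55 + 4708.62 = 11736.03.
11736.03 / 26694 = 0.43965... → 0.440.

0.440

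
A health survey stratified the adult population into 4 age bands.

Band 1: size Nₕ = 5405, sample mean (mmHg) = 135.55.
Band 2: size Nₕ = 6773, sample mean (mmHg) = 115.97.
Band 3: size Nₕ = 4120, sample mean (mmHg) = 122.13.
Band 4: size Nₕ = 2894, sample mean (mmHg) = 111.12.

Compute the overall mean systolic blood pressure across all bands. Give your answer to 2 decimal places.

x̄_st = (Σ Nₕx̄ₕ) / (Σ Nₕ) = (5405·135.55 + 6773·115.97 + 4120·122.13 + 2894·111.12) / 19192
= 2342869.44 / 19192 = 122.0753... → 122.08.

122.08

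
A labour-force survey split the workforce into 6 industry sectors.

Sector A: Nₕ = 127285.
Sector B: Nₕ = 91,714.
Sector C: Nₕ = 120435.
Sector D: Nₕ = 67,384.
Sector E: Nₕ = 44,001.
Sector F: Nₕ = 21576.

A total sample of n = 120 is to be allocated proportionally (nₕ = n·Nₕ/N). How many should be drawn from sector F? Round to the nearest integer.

5

N = 127285 + 91714 + 120435 + 67384 + 44001 + 21576 = 472395.
n_F = 120·21576/472395 = 5.481... → 5.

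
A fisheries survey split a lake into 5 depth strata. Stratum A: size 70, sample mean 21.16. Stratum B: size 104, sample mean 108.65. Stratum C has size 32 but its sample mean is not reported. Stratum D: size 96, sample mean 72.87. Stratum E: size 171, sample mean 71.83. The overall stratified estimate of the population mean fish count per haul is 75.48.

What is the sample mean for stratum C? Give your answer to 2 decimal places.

113.84

Σ Nₕx̄ₕ = N·μ, so 32·x̄_C = 473·75.48 − (70·21.16 + 104·108.65 + 96·72.87 + 171·71.83).
= 35702.04 − 32059.25 = 3642.79.
x̄_C = 3642.79 / 32 = 113.8372... → 113.84.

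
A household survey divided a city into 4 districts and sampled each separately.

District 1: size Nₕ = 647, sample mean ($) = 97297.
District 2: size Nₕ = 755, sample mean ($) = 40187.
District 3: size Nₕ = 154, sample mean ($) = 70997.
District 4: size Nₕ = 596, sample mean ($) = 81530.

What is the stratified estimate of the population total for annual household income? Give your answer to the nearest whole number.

152817762

Estimate total by summing Nₕ·x̄ₕ over strata.
647·97297 + 755·40187 + 154·70997 + 596·81530 = 62951159 + 30341185 + 10933538 + 48591880 = 152817762.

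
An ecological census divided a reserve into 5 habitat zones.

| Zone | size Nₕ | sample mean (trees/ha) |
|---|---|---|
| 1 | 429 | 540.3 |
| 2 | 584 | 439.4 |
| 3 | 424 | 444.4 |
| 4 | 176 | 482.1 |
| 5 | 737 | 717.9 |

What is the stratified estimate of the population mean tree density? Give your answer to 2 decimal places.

N = 429 + 584 + 424 + 176 + 737 = 2350.
The stratified mean weights each stratum mean by its population share Nₕ/N.
Σ Nₕx̄ₕ = 429·540.3 + 584·439.4 + 424·444.4 + 176·482.1 + 737·717.9 = 231788.7 + 256609.6 + 188425.6 + 84849.6 + 529092.3 = 1290765.8.
Divide by N: 1290765.8 / 2350 = 549.2620... → 549.26.

549.26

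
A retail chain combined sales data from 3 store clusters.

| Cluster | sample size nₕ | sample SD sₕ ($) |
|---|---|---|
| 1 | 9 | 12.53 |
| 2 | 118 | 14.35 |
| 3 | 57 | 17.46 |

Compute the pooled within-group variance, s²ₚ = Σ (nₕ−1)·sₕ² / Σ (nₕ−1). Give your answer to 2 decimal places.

1: (9−1)·12.53² = 8·157.0009 = 1256.0072
2: (118−1)·14.35² = 117·205.9225 = 24092.9325
3: (57−1)·17.46² = 56·304.8516 = 17071.6896
Numerator = 42420.6293; denominator = Σ(nₕ−1) = 181.
s²ₚ = 42420.6293/181 = 234.3681... → 234.37.

234.37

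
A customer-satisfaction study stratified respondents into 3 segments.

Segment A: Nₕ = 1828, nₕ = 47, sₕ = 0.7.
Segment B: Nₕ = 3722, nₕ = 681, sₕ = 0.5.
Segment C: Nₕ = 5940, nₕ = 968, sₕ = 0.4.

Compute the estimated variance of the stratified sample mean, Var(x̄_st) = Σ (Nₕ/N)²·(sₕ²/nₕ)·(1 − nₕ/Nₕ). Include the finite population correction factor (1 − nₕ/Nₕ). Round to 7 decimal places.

N = 11490; Wₕ = Nₕ/N.
segment A: (1828/11490)²·0.7²/47·(1 − 47/1828) = 0.0002570977
segment B: (3722/11490)²·0.5²/681·(1 − 681/3722) = 0.0000314735
segment C: (5940/11490)²·0.4²/968·(1 − 968/5940) = 0.0000369762
Sum = 0.0003255475 → 0.0003255.

0.0003255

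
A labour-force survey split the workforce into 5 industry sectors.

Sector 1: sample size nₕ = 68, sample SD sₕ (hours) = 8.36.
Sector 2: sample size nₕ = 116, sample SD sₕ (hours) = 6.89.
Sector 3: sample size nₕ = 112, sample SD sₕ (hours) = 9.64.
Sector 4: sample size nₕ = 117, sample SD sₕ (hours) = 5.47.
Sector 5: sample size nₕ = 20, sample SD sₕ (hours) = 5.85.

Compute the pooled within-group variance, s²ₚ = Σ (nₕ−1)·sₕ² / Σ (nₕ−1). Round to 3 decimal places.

1: (68−1)·8.36² = 67·69.8896 = 4682.6032
2: (116−1)·6.89² = 115·47.4721 = 5459.2915
3: (112−1)·9.64² = 111·92.9296 = 10315.1856
4: (117−1)·5.47² = 116·29.9209 = 3470.8244
5: (20−1)·5.85² = 19·34.2225 = 650.2275
Numerator = 24578.1322; denominator = Σ(nₕ−1) = 428.
s²ₚ = 24578.1322/428 = 57.42554... → 57.426.

57.426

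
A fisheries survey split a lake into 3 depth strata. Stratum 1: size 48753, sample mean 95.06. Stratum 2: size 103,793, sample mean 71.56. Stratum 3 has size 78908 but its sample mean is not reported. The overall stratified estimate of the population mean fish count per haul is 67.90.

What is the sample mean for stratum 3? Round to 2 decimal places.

N = 48753 + 103793 + 78908 = 231454.
Overall total = μ·N = 67.90·231454 = 15715726.6.
Subtract the known strata: 48753·95.06 + 103793·71.56 = 12061887.26.
Remaining total for stratum 3: 15715726.6 − 12061887.26 = 3653839.34.
Divide by its size: 3653839.34 / 78908 = 46.3051... → 46.31.

46.31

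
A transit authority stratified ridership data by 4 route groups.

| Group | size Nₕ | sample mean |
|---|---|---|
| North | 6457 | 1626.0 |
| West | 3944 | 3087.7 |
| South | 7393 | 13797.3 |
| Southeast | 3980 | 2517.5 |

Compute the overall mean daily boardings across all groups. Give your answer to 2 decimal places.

6186.28

x̄_st = (Σ Nₕx̄ₕ) / (Σ Nₕ) = (6457·1626.0 + 3944·3087.7 + 7393·13797.3 + 3980·2517.5) / 21774
= 134700059.7 / 21774 = 6186.2800... → 6186.28.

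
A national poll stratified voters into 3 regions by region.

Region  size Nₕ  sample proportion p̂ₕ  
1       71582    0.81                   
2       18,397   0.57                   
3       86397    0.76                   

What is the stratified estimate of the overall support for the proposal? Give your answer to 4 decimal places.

0.7605

N = 71582 + 18397 + 86397 = 176376.
Overall proportion = Σ (Nₕ/N)·p̂ₕ.
Σ Nₕp̂ₕ = 57981.42 + 10486.29 + 65661.72 = 134129.43.
134129.43 / 176376 = 0.760474... → 0.7605.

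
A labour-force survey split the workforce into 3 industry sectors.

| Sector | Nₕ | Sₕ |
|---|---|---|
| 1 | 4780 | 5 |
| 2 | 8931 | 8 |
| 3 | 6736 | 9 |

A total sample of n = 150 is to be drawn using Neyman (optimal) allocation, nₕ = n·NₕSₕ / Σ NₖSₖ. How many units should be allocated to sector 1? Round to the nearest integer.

23

Σ NₕSₕ = 4780·5 + 8931·8 + 6736·9 = 155972.
Share for 1: 23900/155972 = 0.15323.
n_1 = 150 × 0.15323 = 22.985... → 23.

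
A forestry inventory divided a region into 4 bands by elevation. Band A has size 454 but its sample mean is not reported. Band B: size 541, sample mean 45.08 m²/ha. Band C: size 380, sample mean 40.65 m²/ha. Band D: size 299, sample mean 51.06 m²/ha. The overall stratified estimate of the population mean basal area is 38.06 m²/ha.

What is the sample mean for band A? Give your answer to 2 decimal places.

18.97

Σ Nₕx̄ₕ = N·μ, so 454·x̄_A = 1674·38.06 − (541·45.08 + 380·40.65 + 299·51.06).
= 63712.44 − 55102.22 = 8610.22.
x̄_A = 8610.22 / 454 = 18.9652... → 18.97.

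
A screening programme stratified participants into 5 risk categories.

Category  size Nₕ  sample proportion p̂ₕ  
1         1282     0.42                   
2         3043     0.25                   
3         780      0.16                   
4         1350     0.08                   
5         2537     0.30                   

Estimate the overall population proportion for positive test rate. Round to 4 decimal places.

Wₕ = Nₕ/N with N = 8992: 0.1426, 0.3384, 0.0867, 0.1501, 0.2821.
p̂_st = 0.1426·0.42 + 0.3384·0.25 + 0.0867·0.16 + 0.1501·0.08 + 0.2821·0.30 ≈ 0.255014... → 0.2550.

0.2550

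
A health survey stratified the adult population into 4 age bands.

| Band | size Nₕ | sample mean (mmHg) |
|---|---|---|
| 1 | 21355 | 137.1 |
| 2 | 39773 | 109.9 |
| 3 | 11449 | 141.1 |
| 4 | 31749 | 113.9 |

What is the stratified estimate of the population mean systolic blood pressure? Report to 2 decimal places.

120.11

N = 21355 + 39773 + 11449 + 31749 = 104326.
Weight each subgroup mean by Nₕ/N and sum.
Σ Nₕx̄ₕ = 21355·137.1 + 39773·109.9 + 11449·141.1 + 31749·113.9 = 2927770.5 + 4371052.7 + 1615453.9 + 3616211.1 = 12530488.2.
Divide by N: 12530488.2 / 104326 = 120.1090... → 120.11.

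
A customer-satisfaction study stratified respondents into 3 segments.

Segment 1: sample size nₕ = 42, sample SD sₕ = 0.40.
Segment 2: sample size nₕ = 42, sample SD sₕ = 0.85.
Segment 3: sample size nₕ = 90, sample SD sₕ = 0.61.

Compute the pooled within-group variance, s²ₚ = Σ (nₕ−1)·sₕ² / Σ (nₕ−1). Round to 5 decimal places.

Degrees of freedom: 41 + 41 + 89 = 171.
Σ(nₕ−1)sₕ² = 41·0.16 + 41·0.7225 + 89·0.3721 = 69.2994.
s²ₚ = 69.2994 / 171 = 0.4052596... → 0.40526.

0.40526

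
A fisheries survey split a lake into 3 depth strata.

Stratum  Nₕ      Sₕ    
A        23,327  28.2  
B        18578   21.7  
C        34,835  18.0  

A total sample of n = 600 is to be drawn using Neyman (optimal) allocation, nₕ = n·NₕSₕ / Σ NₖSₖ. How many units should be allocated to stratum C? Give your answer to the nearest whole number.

A: NₕSₕ = 23327·28.2 = 657821.4
B: NₕSₕ = 18578·21.7 = 403142.6
C: NₕSₕ = 34835·18.0 = 627030
Σ NₕSₕ = 1687994.
n_C = 600·627030/1687994 = 222.879... → 223.

223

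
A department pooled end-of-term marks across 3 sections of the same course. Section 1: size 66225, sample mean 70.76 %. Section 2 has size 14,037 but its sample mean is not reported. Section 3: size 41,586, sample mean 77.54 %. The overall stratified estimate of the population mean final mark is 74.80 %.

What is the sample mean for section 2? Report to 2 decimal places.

85.74

N = 66225 + 14037 + 41586 = 121848.
Overall total = μ·N = 74.80·121848 = 9114230.4.
Subtract the known strata: 66225·70.76 + 41586·77.54 = 7910659.44.
Remaining total for section 2: 9114230.4 − 7910659.44 = 1203570.96.
Divide by its size: 1203570.96 / 14037 = 85.7427... → 85.74.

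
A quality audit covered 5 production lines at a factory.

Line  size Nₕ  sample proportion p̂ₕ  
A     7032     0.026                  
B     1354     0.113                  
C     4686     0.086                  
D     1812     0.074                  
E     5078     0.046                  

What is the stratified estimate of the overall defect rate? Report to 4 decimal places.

Wₕ = Nₕ/N with N = 19962: 0.3523, 0.0678, 0.2347, 0.0908, 0.2544.
p̂_st = 0.3523·0.026 + 0.0678·0.113 + 0.2347·0.086 + 0.0908·0.074 + 0.2544·0.046 ≈ 0.055431... → 0.0554.

0.0554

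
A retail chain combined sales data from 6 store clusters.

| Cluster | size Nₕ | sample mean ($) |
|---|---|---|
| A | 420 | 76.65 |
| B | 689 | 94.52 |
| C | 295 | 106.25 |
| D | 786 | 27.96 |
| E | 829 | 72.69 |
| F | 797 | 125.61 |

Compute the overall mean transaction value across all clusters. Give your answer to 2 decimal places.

81.50

N = 3816; weights Wₕ = Nₕ/N = (0.1101, 0.1806, 0.0773, 0.2060, 0.2172, 0.2089).
x̄_st = Σ Wₕ·x̄ₕ = 0.1101·76.65 + 0.1806·94.52 + 0.0773·106.25 + 0.2060·27.96 + 0.2172·72.69 + 0.2089·125.61 ≈ 81.5013...
→ 81.50.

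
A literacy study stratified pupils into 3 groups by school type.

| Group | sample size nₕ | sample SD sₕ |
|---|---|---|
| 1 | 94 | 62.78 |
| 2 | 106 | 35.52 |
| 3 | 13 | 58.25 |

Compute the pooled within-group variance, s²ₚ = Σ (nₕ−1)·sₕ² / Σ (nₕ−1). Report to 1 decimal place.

1: (94−1)·62.78² = 93·3941.3284 = 366543.5412
2: (106−1)·35.52² = 105·1261.6704 = 132475.392
3: (13−1)·58.25² = 12·3393.0625 = 40716.75
Numerator = 539735.6832; denominator = Σ(nₕ−1) = 210.
s²ₚ = 539735.6832/210 = 2570.170... → 2570.2.

2570.2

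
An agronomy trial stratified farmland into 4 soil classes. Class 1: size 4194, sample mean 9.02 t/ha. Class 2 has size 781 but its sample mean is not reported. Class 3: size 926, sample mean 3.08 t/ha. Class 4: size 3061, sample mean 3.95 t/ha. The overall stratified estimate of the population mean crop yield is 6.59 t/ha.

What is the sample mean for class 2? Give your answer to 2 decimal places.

8.05

Σ Nₕx̄ₕ = N·μ, so 781·x̄_2 = 8962·6.59 − (4194·9.02 + 926·3.08 + 3061·3.95).
= 59059.58 − 52772.91 = 6286.67.
x̄_2 = 6286.67 / 781 = 8.0495... → 8.05.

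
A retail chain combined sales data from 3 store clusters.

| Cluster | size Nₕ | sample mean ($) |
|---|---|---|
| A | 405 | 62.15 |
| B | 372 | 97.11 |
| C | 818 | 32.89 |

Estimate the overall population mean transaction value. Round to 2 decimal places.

55.30

N = 1595; weights Wₕ = Nₕ/N = (0.2539, 0.2332, 0.5129).
x̄_st = Σ Wₕ·x̄ₕ = 0.2539·62.15 + 0.2332·97.11 + 0.5129·32.89 ≈ 55.2976...
→ 55.30.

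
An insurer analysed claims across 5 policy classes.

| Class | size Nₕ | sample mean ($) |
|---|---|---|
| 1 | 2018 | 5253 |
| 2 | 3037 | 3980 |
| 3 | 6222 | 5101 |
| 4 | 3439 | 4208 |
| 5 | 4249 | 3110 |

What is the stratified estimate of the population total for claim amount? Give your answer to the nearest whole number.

82111938

1: 2018·5253 = 10600554
2: 3037·3980 = 12087260
3: 6222·5101 = 31738422
4: 3439·4208 = 14471312
5: 4249·3110 = 13214390
τ̂ = Σ Nₕx̄ₕ = 82111938.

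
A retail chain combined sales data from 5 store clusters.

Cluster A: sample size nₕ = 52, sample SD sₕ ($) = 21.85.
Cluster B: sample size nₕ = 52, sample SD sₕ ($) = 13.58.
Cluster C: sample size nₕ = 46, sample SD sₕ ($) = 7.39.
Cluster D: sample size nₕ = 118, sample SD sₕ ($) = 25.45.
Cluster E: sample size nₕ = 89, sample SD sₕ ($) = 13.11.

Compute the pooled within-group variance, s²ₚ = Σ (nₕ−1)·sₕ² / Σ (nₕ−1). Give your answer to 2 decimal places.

361.13

A: (52−1)·21.85² = 51·477.4225 = 24348.5475
B: (52−1)·13.58² = 51·184.4164 = 9405.2364
C: (46−1)·7.39² = 45·54.6121 = 2457.5445
D: (118−1)·25.45² = 117·647.7025 = 75781.1925
E: (89−1)·13.11² = 88·171.8721 = 15124.7448
Numerator = 127117.2657; denominator = Σ(nₕ−1) = 352.
s²ₚ = 127117.2657/352 = 361.1286... → 361.13.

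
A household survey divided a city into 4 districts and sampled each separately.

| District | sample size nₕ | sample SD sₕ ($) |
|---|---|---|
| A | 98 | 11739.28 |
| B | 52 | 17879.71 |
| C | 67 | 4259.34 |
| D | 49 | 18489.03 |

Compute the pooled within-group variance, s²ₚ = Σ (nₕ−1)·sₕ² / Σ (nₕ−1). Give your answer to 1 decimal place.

180448154.5

Degrees of freedom: 97 + 51 + 66 + 48 = 262.
Σ(nₕ−1)sₕ² = 97·137810694.9184 + 51·319684029.6841 + 66·18141977.2356 + 48·341844230.3409 = 47277416474.8867.
s²ₚ = 47277416474.8867 / 262 = 180448154.484... → 180448154.5.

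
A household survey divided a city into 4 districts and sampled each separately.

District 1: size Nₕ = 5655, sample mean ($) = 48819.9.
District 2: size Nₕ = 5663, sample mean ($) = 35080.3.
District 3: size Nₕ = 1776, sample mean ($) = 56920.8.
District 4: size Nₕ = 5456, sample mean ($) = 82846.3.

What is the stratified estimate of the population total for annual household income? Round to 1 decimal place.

1027837027.0

Estimate total by summing Nₕ·x̄ₕ over strata.
5655·48819.9 + 5663·35080.3 + 1776·56920.8 + 5456·82846.3 = 276076534.5 + 198659738.9 + 101091340.8 + 452009412.8 = 1027837027.0.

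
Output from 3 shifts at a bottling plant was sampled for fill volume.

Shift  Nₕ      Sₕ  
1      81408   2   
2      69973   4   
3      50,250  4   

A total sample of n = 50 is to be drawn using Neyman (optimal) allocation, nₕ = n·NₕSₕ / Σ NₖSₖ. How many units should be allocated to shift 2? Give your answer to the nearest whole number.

22

1: NₕSₕ = 81408·2 = 162816
2: NₕSₕ = 69973·4 = 279892
3: NₕSₕ = 50250·4 = 201000
Σ NₕSₕ = 643708.
n_2 = 50·279892/643708 = 21.741... → 22.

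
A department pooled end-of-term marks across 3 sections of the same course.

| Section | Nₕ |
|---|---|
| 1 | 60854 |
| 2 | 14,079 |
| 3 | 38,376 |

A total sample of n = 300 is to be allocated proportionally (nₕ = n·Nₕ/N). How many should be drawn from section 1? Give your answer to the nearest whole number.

N = 60854 + 14079 + 38376 = 113309.
n_1 = 300·60854/113309 = 161.119... → 161.

161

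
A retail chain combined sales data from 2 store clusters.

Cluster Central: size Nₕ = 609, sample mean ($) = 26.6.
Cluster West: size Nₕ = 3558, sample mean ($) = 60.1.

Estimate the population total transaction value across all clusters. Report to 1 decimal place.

Central: 609·26.6 = 16199.4
West: 3558·60.1 = 213835.8
τ̂ = Σ Nₕx̄ₕ = 230035.2.

230035.2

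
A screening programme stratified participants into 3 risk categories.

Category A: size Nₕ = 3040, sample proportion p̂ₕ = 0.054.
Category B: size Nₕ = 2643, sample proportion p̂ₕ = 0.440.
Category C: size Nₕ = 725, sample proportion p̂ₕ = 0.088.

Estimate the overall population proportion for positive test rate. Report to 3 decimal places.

0.217

N = 3040 + 2643 + 725 = 6408.
Overall proportion = Σ (Nₕ/N)·p̂ₕ.
Σ Nₕp̂ₕ = 164.16 + 1162.92 + 63.8 = 1390.88.
1390.88 / 6408 = 0.21705... → 0.217.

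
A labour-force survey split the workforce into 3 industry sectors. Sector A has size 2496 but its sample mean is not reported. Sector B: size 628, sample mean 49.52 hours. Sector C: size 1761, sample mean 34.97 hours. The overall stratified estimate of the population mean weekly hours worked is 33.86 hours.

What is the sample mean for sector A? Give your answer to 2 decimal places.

N = 2496 + 628 + 1761 = 4885.
Overall total = μ·N = 33.86·4885 = 165406.1.
Subtract the known strata: 628·49.52 + 1761·34.97 = 92680.73.
Remaining total for sector A: 165406.1 − 92680.73 = 72725.37.
Divide by its size: 72725.37 / 2496 = 29.1368... → 29.14.

29.14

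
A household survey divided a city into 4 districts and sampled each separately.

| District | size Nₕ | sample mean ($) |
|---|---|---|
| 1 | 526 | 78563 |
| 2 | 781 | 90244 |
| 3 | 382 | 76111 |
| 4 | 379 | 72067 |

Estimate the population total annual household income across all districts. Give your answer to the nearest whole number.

1: 526·78563 = 41324138
2: 781·90244 = 70480564
3: 382·76111 = 29074402
4: 379·72067 = 27313393
τ̂ = Σ Nₕx̄ₕ = 168192497.

168192497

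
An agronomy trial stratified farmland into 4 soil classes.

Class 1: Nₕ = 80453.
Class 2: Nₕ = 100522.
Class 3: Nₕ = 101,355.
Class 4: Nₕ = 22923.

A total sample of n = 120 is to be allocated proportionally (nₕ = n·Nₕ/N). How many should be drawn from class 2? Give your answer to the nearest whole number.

Share of class 2 = 100522/305253 = 0.32931.
Allocate 120 × 0.32931 = 39.517... → 40.

40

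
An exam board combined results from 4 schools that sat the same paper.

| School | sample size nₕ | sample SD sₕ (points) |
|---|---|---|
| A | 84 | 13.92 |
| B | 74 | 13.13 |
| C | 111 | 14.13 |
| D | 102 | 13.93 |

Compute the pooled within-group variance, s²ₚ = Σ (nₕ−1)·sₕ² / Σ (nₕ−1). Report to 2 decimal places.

A: (84−1)·13.92² = 83·193.7664 = 16082.6112
B: (74−1)·13.13² = 73·172.3969 = 12584.9737
C: (111−1)·14.13² = 110·199.6569 = 21962.259
D: (102−1)·13.93² = 101·194.0449 = 19598.5349
Numerator = 70228.3788; denominator = Σ(nₕ−1) = 367.
s²ₚ = 70228.3788/367 = 191.3580... → 191.36.

191.36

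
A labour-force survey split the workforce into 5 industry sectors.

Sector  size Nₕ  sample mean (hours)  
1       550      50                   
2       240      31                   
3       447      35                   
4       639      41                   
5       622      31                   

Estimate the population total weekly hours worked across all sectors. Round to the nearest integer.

96066

Population total = Σ Nₕ·x̄ₕ (each stratum's size times its mean).
550·50 + 240·31 + 447·35 + 639·41 + 622·31 = 27500 + 7440 + 15645 + 26199 + 19282 = 96066.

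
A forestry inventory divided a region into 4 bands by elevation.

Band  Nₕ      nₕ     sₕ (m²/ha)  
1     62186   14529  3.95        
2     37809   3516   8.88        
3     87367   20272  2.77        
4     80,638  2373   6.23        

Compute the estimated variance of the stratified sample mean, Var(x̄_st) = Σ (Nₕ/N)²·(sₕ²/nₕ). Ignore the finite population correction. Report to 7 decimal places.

N = 268000. Term for each stratum: Wₕ²sₕ²/nₕ.
Var(x̄_st) = 0.0000578195 + 0.0004463729 + 0.0000402243 + 0.0014807722 = 0.0020251889 → 0.0020252.

0.0020252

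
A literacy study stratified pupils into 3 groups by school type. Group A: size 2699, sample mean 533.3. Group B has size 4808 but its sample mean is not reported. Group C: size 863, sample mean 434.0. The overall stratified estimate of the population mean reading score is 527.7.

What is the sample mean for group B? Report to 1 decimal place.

541.4

N = 2699 + 4808 + 863 = 8370.
Overall total = μ·N = 527.7·8370 = 4416849.
Subtract the known strata: 2699·533.3 + 863·434.0 = 1813918.7.
Remaining total for group B: 4416849 − 1813918.7 = 2602930.3.
Divide by its size: 2602930.3 / 4808 = 541.375... → 541.4.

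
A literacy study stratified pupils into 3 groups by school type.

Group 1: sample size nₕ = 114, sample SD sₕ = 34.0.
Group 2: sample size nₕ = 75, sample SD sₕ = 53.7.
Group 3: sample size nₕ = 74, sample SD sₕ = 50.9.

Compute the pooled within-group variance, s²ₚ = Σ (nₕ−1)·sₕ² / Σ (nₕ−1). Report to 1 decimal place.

2050.6

1: (114−1)·34.0² = 113·1156 = 130628
2: (75−1)·53.7² = 74·2883.69 = 213393.06
3: (74−1)·50.9² = 73·2590.81 = 189129.13
Numerator = 533150.19; denominator = Σ(nₕ−1) = 260.
s²ₚ = 533150.19/260 = 2050.578... → 2050.6.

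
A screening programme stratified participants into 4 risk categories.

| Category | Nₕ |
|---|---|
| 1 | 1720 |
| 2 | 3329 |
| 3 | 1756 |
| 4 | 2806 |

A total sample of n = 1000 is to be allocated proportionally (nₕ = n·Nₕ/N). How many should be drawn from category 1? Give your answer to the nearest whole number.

179

N = 1720 + 3329 + 1756 + 2806 = 9611.
n_1 = 1000·1720/9611 = 178.962... → 179.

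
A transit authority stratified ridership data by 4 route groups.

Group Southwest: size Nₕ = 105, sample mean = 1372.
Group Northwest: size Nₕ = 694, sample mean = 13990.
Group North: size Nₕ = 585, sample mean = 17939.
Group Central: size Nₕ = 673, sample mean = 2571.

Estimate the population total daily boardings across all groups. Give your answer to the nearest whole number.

22077718

Population total = Σ Nₕ·x̄ₕ (each stratum's size times its mean).
105·1372 + 694·13990 + 585·17939 + 673·2571 = 144060 + 9709060 + 10494315 + 1730283 = 22077718.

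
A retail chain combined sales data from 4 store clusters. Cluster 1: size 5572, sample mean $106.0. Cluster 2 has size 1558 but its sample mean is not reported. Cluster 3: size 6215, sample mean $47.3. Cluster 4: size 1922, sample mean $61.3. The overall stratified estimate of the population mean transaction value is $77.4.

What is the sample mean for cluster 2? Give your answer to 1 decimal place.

N = 5572 + 1558 + 6215 + 1922 = 15267.
Overall total = μ·N = 77.4·15267 = 1181665.8.
Subtract the known strata: 5572·106.0 + 6215·47.3 + 1922·61.3 = 1002420.1.
Remaining total for cluster 2: 1181665.8 − 1002420.1 = 179245.7.
Divide by its size: 179245.7 / 1558 = 115.049... → 115.0.

115.0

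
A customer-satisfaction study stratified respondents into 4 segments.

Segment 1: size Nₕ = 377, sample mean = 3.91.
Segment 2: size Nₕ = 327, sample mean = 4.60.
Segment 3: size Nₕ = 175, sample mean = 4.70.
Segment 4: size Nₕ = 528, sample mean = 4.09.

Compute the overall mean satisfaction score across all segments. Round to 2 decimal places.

4.24

N = 377 + 327 + 175 + 528 = 1407.
The stratified mean weights each stratum mean by its population share Nₕ/N.
Σ Nₕx̄ₕ = 377·3.91 + 327·4.60 + 175·4.70 + 528·4.09 = 1474.07 + 1504.2 + 822.5 + 2159.52 = 5960.29.
Divide by N: 5960.29 / 1407 = 4.2362... → 4.24.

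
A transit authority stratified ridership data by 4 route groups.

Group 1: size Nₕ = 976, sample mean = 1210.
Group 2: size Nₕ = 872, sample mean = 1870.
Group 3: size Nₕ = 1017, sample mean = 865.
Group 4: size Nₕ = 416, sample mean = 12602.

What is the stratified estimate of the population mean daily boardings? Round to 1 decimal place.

N = 3281; weights Wₕ = Nₕ/N = (0.2975, 0.2658, 0.3100, 0.1268).
x̄_st = Σ Wₕ·x̄ₕ = 0.2975·1210 + 0.2658·1870 + 0.3100·865 + 0.1268·12602 ≈ 2722.870...
→ 2722.9.

2722.9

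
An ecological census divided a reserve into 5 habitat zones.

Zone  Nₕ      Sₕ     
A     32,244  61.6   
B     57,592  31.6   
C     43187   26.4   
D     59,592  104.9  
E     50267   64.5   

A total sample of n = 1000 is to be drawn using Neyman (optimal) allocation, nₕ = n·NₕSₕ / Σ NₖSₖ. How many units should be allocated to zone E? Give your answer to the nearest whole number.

A: NₕSₕ = 32244·61.6 = 1986230.4
B: NₕSₕ = 57592·31.6 = 1819907.2
C: NₕSₕ = 43187·26.4 = 1140136.8
D: NₕSₕ = 59592·104.9 = 6251200.8
E: NₕSₕ = 50267·64.5 = 3242221.5
Σ NₕSₕ = 14439696.7.
n_E = 1000·3242221.5/14439696.7 = 224.535... → 225.

225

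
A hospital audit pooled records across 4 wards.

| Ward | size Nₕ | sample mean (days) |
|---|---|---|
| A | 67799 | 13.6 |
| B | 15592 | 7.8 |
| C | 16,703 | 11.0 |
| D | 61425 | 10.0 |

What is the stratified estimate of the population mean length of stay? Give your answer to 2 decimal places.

x̄_st = (Σ Nₕx̄ₕ) / (Σ Nₕ) = (67799·13.6 + 15592·7.8 + 16703·11.0 + 61425·10.0) / 161519
= 1841667 / 161519 = 11.4022... → 11.40.

11.40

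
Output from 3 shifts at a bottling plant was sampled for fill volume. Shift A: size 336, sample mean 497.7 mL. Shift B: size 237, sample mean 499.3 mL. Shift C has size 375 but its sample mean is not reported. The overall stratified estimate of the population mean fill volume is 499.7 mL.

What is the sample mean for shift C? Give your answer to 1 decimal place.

N = 336 + 237 + 375 = 948.
Overall total = μ·N = 499.7·948 = 473715.6.
Subtract the known strata: 336·497.7 + 237·499.3 = 285561.3.
Remaining total for shift C: 473715.6 − 285561.3 = 188154.3.
Divide by its size: 188154.3 / 375 = 501.745... → 501.7.

501.7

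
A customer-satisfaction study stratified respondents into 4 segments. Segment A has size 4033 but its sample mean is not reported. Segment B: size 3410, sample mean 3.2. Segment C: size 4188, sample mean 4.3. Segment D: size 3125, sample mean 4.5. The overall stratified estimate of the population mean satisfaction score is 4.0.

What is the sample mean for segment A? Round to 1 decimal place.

4.0

Σ Nₕx̄ₕ = N·μ, so 4033·x̄_A = 14756·4.0 − (3410·3.2 + 4188·4.3 + 3125·4.5).
= 59024 − 42982.9 = 16041.1.
x̄_A = 16041.1 / 4033 = 3.977... → 4.0.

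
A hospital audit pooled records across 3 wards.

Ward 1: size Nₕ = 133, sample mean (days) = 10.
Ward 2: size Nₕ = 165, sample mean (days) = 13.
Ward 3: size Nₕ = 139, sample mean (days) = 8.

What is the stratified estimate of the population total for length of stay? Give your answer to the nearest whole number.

4587

Population total = Σ Nₕ·x̄ₕ (each stratum's size times its mean).
133·10 + 165·13 + 139·8 = 1330 + 2145 + 1112 = 4587.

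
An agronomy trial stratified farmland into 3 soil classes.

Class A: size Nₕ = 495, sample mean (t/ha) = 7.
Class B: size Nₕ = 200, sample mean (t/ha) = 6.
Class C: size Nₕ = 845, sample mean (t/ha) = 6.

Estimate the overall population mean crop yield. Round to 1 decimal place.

N = 1540; weights Wₕ = Nₕ/N = (0.3214, 0.1299, 0.5487).
x̄_st = Σ Wₕ·x̄ₕ = 0.3214·7 + 0.1299·6 + 0.5487·6 ≈ 6.321...
→ 6.3.

6.3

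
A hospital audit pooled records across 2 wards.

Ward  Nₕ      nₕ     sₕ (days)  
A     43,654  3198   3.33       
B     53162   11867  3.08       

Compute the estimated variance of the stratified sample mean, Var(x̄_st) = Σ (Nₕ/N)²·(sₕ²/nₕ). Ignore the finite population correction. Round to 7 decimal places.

N = 96816. Term for each stratum: Wₕ²sₕ²/nₕ.
Var(x̄_st) = 0.0007049589 + 0.0002410287 = 0.0009459877 → 0.0009460.

0.0009460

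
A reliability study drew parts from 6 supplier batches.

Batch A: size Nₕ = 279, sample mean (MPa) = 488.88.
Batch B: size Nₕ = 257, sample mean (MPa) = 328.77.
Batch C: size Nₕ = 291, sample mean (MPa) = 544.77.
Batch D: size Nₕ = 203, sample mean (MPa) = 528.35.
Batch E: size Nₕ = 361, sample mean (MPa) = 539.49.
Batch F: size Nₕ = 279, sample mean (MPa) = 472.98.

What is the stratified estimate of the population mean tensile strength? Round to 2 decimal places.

N = 279 + 257 + 291 + 203 + 361 + 279 = 1670.
Overall mean = Σ (Nₕ/N)·x̄ₕ — weight by population share, not a simple average.
Σ Nₕx̄ₕ = 279·488.88 + 257·328.77 + 291·544.77 + 203·528.35 + 361·539.49 + 279·472.98 = 136397.52 + 84493.89 + 158528.07 + 107255.05 + 194755.89 + 131961.42 = 813391.84.
Divide by N: 813391.84 / 1670 = 487.0610... → 487.06.

487.06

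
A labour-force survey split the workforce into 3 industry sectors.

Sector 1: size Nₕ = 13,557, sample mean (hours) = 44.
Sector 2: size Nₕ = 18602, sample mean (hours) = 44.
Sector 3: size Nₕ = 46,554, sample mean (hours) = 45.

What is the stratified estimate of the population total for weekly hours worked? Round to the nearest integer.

1: 13557·44 = 596508
2: 18602·44 = 818488
3: 46554·45 = 2094930
τ̂ = Σ Nₕx̄ₕ = 3509926.

3509926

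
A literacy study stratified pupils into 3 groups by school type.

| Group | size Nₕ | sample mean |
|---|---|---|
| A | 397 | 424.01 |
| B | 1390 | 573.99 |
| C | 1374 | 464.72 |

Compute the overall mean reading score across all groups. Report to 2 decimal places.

N = 3161; weights Wₕ = Nₕ/N = (0.1256, 0.4397, 0.4347).
x̄_st = Σ Wₕ·x̄ₕ = 0.1256·424.01 + 0.4397·573.99 + 0.4347·464.72 ≈ 507.6569...
→ 507.66.

507.66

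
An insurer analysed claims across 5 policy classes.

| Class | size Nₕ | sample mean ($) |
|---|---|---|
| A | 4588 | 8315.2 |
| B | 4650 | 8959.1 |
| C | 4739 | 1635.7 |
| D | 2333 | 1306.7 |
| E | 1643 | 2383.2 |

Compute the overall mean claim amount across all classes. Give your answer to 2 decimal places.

N = 4588 + 4650 + 4739 + 2333 + 1643 = 17953.
The stratified mean weights each stratum mean by its population share Nₕ/N.
Σ Nₕx̄ₕ = 4588·8315.2 + 4650·8959.1 + 4739·1635.7 + 2333·1306.7 + 1643·2383.2 = 38150137.6 + 41659815 + 7751582.3 + 3048531.1 + 3915597.6 = 94525663.6.
Divide by N: 94525663.6 / 17953 = 5265.1737... → 5265.17.

5265.17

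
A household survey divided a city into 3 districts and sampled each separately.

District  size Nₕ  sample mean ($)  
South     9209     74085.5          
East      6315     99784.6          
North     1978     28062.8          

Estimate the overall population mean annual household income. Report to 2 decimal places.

78156.86

x̄_st = (Σ Nₕx̄ₕ) / (Σ Nₕ) = (9209·74085.5 + 6315·99784.6 + 1978·28062.8) / 17502
= 1367901336.9 / 17502 = 78156.8585... → 78156.86.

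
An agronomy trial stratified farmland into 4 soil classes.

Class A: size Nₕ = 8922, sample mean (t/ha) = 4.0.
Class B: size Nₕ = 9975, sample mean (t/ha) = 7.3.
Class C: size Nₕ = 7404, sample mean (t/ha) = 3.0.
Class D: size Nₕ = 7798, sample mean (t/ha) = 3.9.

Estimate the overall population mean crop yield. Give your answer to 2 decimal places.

4.73

N = 34099; weights Wₕ = Nₕ/N = (0.2616, 0.2925, 0.2171, 0.2287).
x̄_st = Σ Wₕ·x̄ₕ = 0.2616·4.0 + 0.2925·7.3 + 0.2171·3.0 + 0.2287·3.9 ≈ 4.7253...
→ 4.73.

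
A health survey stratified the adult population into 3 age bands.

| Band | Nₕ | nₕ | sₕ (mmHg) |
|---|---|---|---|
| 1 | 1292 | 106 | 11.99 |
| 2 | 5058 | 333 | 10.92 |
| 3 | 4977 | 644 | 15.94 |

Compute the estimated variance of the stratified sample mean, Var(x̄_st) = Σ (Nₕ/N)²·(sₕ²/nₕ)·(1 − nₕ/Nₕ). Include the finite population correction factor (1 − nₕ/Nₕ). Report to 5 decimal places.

N = 11327; Wₕ = Nₕ/N.
band 1: (1292/11327)²·11.99²/106·(1 − 106/1292) = 0.01619757
band 2: (5058/11327)²·10.92²/333·(1 − 333/5058) = 0.06670400
band 3: (4977/11327)²·15.94²/644·(1 − 644/4977) = 0.06631584
Sum = 0.14921741 → 0.14922.

0.14922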